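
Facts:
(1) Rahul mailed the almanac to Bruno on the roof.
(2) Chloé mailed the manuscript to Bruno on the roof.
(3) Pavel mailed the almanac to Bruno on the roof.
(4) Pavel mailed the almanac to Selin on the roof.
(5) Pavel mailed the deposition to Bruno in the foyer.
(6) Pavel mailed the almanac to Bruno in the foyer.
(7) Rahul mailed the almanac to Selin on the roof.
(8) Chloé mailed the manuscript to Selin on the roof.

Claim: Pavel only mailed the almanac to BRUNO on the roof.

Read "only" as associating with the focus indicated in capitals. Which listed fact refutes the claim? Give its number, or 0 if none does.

4

The capitals mark "Bruno" as focus. So "only" rules out other recipients, with the rest (Pavel as agent and the almanac as thing and on the roof as setting) as background.
Fact (4) matches on Pavel as agent and the almanac as thing and on the roof as setting, but has recipient = Selin instead. That refutes the claim.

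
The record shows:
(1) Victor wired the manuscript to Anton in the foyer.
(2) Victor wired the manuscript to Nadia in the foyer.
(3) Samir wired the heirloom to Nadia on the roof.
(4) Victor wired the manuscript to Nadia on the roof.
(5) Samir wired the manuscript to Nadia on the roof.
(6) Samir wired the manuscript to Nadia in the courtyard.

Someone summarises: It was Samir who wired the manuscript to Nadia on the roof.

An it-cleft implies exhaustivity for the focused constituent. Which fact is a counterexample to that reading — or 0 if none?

The cleft puts "Samir" in focus and presupposes the open proposition with same thing, recipient, setting (the manuscript / Nadia / on the roof).
Exhaustivity: Samir is the only agent satisfying that background.
But fact (4) also has same thing, recipient, setting (the manuscript / Nadia / on the roof), with agent = Victor — so the exhaustive reading fails.

4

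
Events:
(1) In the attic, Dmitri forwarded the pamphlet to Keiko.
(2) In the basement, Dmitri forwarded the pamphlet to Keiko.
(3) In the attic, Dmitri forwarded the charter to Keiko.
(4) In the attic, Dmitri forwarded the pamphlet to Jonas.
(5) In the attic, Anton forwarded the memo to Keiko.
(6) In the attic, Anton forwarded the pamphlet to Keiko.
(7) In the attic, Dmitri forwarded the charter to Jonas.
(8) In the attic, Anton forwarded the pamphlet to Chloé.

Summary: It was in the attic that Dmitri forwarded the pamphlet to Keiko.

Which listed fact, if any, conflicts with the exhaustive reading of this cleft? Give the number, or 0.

The cleft puts "in the attic" in focus and presupposes the open proposition with Dmitri as agent and the pamphlet as thing and Keiko as recipient.
Exhaustivity: in the attic is the only setting satisfying that background.
But fact (2) also has Dmitri as agent and the pamphlet as thing and Keiko as recipient, with setting = in the basement — so the exhaustive reading fails.

2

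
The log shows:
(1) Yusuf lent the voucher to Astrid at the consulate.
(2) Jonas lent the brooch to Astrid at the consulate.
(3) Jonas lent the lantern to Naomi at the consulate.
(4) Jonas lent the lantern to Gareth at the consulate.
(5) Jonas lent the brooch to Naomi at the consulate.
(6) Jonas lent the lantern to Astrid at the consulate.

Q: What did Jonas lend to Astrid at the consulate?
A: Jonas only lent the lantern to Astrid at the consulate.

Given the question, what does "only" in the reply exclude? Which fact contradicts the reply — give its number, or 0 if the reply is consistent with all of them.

2

Answering "What did ...?" puts focus on the thing — here, "the lantern".
"Only" then excludes alternative things while the background — same agent, recipient, setting (Jonas / Astrid / at the consulate) — is held fixed.
Fact (2) shares the background with a different thing (the brooch) — counterexample.
(Fact (3) would refute a reading with focus on the recipient — but that is not what the question asks.)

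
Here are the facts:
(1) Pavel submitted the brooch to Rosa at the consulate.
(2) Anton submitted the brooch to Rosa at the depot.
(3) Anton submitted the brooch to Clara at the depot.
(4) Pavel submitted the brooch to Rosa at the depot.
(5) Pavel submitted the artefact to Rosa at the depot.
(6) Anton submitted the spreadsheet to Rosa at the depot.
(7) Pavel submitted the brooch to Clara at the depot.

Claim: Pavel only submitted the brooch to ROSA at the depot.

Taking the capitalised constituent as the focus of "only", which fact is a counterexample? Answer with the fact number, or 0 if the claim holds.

7

Focus (in capitals) is "Rosa" — the recipient. "Only" excludes alternative recipients while holding fixed agent = Pavel, thing = the brooch, setting = at the depot.
Fact (7) shares the background but differs in recipient (Clara) — a counterexample.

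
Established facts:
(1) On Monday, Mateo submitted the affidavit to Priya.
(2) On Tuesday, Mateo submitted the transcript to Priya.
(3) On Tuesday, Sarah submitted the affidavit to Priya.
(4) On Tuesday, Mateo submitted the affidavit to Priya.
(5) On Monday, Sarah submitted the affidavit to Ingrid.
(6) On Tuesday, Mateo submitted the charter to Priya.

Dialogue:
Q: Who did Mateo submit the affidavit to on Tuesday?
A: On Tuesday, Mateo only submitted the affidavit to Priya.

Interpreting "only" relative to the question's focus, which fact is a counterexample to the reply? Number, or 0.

Answering "Who did ... to ...?" puts focus on the recipient — here, "Priya".
So "only" ranges over recipients; the rest (agent = Mateo, thing = the affidavit, setting = on Tuesday) is presupposed.
No listed fact shares that background with another recipient. Nothing contradicts the reply.
(Fact (1) would refute a reading with focus on the setting — but that is not what the question asks.)

0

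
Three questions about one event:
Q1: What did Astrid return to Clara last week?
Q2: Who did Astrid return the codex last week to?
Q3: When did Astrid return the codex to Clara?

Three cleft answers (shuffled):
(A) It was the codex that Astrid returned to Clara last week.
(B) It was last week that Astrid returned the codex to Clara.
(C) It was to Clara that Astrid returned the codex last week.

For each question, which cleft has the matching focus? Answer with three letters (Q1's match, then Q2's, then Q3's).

Q1 asks about the direct object; cleft (A) focuses "the codex", which is the direct object — so Q1 → A.
Q2 asks about the recipient; cleft (C) focuses "to Clara", which is the recipient — so Q2 → C.
Q3 asks about the time; cleft (B) focuses "last week", which is the time — so Q3 → B.
Mapping: Q1→A, Q2→C, Q3→B.

ACB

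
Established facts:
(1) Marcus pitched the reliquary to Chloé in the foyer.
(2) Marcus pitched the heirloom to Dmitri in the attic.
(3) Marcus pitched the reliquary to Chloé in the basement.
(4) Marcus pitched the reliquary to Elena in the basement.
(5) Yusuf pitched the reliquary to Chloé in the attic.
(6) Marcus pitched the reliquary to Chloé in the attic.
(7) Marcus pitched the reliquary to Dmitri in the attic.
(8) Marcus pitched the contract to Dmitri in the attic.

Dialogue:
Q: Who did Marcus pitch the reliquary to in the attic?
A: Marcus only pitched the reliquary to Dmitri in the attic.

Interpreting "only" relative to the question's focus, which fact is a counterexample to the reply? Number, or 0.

Answering "Who did ... to ...?" puts focus on the recipient — here, "Dmitri".
"Only" then excludes alternative recipients while the background — agent = Marcus, thing = the reliquary, setting = in the attic — is held fixed.
Fact (6) shares the background with a different recipient (Chloé) — counterexample.
(Fact (2) would refute a reading with focus on the thing — but that is not what the question asks.)

6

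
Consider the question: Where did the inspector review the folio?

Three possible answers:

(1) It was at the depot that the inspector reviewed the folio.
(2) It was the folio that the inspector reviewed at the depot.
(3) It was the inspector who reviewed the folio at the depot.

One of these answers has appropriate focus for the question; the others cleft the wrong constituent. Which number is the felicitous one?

1

The question word "where" targets the location.
Option (1) clefts "at the depot" — that matches what the question asks about.
Option (2) clefts "the folio" — the direct object, not what was asked.
Option (3) clefts "the inspector" — the subject (agent), not what was asked.
So the congruent reply is (1).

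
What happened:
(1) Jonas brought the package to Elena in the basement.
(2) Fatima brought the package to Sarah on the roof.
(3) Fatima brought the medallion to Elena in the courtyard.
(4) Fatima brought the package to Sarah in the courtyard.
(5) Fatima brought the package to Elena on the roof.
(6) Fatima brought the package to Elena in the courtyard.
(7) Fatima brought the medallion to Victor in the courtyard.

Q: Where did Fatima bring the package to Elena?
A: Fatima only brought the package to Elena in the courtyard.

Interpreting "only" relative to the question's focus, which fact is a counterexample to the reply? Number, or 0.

The question "Where did ...?" targets the setting, so in the reply the focus falls on "in the courtyard".
So "only" ranges over settings; the rest (agent = Fatima, thing = the package, recipient = Elena) is presupposed.
Fact (5) keeps agent = Fatima, thing = the package, recipient = Elena but has setting = on the roof; that refutes the reply.
(Fact (3) would refute a reading with focus on the thing — but that is not what the question asks.)

5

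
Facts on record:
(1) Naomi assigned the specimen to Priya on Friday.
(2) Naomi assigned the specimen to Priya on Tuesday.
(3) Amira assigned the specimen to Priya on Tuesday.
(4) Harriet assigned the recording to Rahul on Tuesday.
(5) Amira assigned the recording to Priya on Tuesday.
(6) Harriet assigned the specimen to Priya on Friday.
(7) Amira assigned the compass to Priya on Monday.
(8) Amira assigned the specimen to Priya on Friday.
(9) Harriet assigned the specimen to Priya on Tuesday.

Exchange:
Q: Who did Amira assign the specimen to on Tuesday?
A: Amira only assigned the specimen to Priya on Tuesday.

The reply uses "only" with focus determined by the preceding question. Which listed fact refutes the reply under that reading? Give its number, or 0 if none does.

0

Answering "Who did ... to ...?" puts focus on the recipient — here, "Priya".
So "only" ranges over recipients; the rest (Amira as agent and the specimen as thing and on Tuesday as setting) is presupposed.
No fact keeps Amira as agent and the specimen as thing and on Tuesday as setting while changing the recipient; every other fact differs on something backgrounded. The reply stands.
(Fact (8) would refute a reading with focus on the setting — but that is not what the question asks.)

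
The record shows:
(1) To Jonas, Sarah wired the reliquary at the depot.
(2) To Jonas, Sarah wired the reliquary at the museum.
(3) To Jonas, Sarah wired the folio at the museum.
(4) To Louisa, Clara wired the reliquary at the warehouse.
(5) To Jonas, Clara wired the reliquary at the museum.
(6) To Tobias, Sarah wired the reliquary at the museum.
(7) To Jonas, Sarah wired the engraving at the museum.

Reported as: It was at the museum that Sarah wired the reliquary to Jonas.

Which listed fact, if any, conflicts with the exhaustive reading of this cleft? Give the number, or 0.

1

The cleft puts "at the museum" in focus and presupposes the open proposition with Sarah as agent and the reliquary as thing and Jonas as recipient.
Exhaustivity: at the museum is the only setting satisfying that background.
Fact (1) shares the background but with setting = at the depot; exhaustivity is violated.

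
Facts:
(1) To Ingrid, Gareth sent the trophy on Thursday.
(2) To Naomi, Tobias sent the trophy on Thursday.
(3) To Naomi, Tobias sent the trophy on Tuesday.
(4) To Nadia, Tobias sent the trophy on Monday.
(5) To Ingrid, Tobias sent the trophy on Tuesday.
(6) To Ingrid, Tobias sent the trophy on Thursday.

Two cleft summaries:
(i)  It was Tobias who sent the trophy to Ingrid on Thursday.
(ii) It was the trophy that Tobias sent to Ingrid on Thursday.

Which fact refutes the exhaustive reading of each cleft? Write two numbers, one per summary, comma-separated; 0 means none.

1, 0

(i): focus "Tobias". Looking for the trophy as thing and Ingrid as recipient and on Thursday as setting with some other agent — fact (1) has Gareth there. Refuted.
(ii): focus "the trophy". No fact shares Tobias as agent and Ingrid as recipient and on Thursday as setting with a different thing. 0.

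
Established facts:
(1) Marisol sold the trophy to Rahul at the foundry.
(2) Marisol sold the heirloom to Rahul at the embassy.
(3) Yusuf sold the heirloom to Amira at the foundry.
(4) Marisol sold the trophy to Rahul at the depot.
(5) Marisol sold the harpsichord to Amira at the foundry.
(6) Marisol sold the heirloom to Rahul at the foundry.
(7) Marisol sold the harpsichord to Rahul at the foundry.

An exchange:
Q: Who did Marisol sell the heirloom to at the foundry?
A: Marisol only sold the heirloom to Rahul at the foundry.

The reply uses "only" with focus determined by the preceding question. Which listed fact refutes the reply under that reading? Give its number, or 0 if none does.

Answering "Who did ... to ...?" puts focus on the recipient — here, "Rahul".
"Only" then excludes alternative recipients while the background — agent = Marisol, thing = the heirloom, setting = at the foundry — is held fixed.
No fact keeps agent = Marisol, thing = the heirloom, setting = at the foundry while changing the recipient; every other fact differs on something backgrounded. The reply stands.
(Fact (1) would refute a reading with focus on the thing — but that is not what the question asks.)

0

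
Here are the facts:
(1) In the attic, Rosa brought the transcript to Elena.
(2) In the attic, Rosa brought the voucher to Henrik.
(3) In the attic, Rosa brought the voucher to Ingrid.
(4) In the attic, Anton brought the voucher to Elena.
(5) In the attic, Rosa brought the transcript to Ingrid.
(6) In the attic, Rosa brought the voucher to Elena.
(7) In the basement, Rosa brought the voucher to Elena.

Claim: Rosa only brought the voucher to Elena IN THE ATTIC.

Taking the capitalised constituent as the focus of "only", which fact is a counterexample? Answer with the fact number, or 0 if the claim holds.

The capitals mark "in the attic" as focus. So "only" rules out other settings, with the rest (Rosa as agent and the voucher as thing and Elena as recipient) as background.
Fact (7) shares the background but differs in setting (in the basement) — a counterexample.

7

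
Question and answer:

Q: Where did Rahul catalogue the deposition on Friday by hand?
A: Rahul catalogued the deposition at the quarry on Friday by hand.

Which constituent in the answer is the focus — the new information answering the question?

at the quarry

The wh-word "where" asks about the location.
In the answer, "Rahul", "the deposition", "by hand" and "on Friday" are given — repeated from the question.
The constituent filling the location gap is "at the quarry"; that is the focus and would carry nuclear stress.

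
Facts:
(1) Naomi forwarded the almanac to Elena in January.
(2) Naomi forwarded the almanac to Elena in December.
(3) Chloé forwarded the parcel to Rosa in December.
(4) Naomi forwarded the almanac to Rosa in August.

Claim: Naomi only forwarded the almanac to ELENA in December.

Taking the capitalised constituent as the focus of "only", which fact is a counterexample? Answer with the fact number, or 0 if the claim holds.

0

Focus (in capitals) is "Elena" — the recipient. "Only" excludes alternative recipients while holding fixed same agent, thing, setting (Naomi / the almanac / in December).
No fact matches same agent, thing, setting (Naomi / the almanac / in December) with a different recipient — every other fact differs on at least one backgrounded slot. So no fact refutes it.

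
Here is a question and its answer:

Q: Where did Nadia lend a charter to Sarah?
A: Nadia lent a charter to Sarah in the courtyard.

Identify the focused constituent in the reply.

The wh-word "where" asks about the location.
In the answer, "Nadia", "a charter" and "to Sarah" are given — repeated from the question.
The constituent filling the location gap is "in the courtyard"; that is the focus and would carry nuclear stress.

in the courtyard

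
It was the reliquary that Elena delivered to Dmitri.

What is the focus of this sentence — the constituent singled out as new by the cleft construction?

the reliquary

In an it-cleft "It was X that/who ...", the clefted constituent X is the focus; the that/who-clause expresses the presupposed open proposition.
Here the focus is "the reliquary". The backgrounded (presupposed) material includes "Elena" and "to Dmitri".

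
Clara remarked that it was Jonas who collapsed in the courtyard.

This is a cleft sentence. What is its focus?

In an it-cleft "It was X that/who ...", the clefted constituent X is the focus; the that/who-clause expresses the presupposed open proposition.
Here the focus is "Jonas". The backgrounded (presupposed) material includes "in the courtyard".

Jonas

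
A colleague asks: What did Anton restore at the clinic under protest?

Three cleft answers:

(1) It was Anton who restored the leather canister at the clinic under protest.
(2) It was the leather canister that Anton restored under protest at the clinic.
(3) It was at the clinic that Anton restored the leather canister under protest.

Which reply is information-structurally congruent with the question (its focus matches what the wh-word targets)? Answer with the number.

The question word "what" targets the direct object.
Option (1) clefts "Anton" — the subject (agent), not what was asked.
Option (2) clefts "the leather canister" — that matches what the question asks about.
Option (3) clefts "at the clinic" — the location, not what was asked.
So the congruent reply is (2).

2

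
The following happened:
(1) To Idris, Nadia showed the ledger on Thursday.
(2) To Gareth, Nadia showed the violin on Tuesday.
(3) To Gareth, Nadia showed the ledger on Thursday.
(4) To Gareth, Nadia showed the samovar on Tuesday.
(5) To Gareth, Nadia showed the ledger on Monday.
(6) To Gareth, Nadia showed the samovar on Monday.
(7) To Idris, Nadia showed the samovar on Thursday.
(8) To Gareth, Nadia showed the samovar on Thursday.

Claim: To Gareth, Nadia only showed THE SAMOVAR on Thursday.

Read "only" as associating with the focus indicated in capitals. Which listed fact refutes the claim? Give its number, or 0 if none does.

3

The capitals mark "the samovar" as focus. So "only" rules out other things, with the rest (same agent, recipient, setting (Nadia / Gareth / on Thursday)) as background.
Fact (3) shares the background but differs in thing (the ledger) — a counterexample.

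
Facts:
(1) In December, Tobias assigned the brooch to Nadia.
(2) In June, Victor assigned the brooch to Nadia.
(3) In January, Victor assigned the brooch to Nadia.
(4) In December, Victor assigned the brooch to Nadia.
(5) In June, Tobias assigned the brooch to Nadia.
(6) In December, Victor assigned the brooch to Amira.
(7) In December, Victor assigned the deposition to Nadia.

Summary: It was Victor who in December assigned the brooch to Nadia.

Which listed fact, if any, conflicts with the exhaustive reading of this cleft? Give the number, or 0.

1

Focus of the cleft: "Victor" (the agent). Presupposed background: same thing, recipient, setting (the brooch / Nadia / in December).
Exhaustivity: Victor is the only agent satisfying that background.
But fact (1) also has same thing, recipient, setting (the brooch / Nadia / in December), with agent = Tobias — so the exhaustive reading fails.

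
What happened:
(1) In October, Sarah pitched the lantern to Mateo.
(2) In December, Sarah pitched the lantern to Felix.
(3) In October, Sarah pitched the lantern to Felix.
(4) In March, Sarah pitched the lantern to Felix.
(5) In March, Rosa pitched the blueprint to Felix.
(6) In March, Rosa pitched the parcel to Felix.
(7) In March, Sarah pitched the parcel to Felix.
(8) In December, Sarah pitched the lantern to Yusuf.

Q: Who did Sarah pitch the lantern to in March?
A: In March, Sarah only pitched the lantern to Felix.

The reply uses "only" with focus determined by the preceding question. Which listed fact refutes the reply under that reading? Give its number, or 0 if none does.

0

Answering "Who did ... to ...?" puts focus on the recipient — here, "Felix".
So "only" ranges over recipients; the rest (same agent, thing, setting (Sarah / the lantern / in March)) is presupposed.
No fact keeps same agent, thing, setting (Sarah / the lantern / in March) while changing the recipient; every other fact differs on something backgrounded. The reply stands.
(Fact (2) would refute a reading with focus on the setting — but that is not what the question asks.)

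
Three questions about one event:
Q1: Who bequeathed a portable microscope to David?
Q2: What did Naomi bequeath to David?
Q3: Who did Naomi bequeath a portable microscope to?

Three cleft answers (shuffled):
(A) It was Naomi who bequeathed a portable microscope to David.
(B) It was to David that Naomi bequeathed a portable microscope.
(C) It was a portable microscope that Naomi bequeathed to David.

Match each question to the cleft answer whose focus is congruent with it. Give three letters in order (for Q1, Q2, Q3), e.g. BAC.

Q1 asks about the subject (agent); cleft (A) focuses "Naomi", which is the subject (agent) — so Q1 → A.
Q2 asks about the direct object; cleft (C) focuses "a portable microscope", which is the direct object — so Q2 → C.
Q3 asks about the recipient; cleft (B) focuses "to David", which is the recipient — so Q3 → B.
Mapping: Q1→A, Q2→C, Q3→B.

ACB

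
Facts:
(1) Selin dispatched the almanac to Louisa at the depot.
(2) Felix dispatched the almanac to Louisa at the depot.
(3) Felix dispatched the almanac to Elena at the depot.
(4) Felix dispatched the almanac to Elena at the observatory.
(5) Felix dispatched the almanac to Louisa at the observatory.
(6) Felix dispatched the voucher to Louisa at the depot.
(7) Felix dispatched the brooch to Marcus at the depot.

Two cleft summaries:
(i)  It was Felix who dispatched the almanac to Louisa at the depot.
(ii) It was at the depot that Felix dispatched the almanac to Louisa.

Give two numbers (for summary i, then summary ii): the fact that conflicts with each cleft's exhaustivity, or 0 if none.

1, 5

(i): focus "Felix". Looking for the almanac as thing and Louisa as recipient and at the depot as setting with some other agent — fact (1) has Selin there. Refuted.
(ii): focus "at the depot". Looking for Felix as agent and the almanac as thing and Louisa as recipient with some other setting — fact (5) has at the observatory there. Refuted.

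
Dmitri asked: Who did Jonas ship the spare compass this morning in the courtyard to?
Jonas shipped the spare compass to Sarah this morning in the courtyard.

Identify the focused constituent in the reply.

to Sarah

The wh-word "who" asks about the recipient.
In the answer, "Jonas", "the spare compass", "in the courtyard" and "this morning" are given — repeated from the question.
The constituent filling the recipient gap is "to Sarah"; that is the focus and would carry nuclear stress.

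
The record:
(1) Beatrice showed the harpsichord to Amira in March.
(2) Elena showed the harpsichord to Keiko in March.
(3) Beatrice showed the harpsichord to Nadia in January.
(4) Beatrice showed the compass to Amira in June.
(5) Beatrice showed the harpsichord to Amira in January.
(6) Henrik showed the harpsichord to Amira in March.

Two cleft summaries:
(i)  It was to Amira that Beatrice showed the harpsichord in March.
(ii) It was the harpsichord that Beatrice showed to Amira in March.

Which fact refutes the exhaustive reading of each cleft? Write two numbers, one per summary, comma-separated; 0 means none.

0, 0

Summary (i) focuses "Amira" (the recipient); background Beatrice as agent and the harpsichord as thing and in March as setting. No fact matches that background with a different recipient, so 0.
Summary (ii) focuses "the harpsichord" (the thing); background Beatrice as agent and Amira as recipient and in March as setting. No fact matches that background with a different thing, so 0.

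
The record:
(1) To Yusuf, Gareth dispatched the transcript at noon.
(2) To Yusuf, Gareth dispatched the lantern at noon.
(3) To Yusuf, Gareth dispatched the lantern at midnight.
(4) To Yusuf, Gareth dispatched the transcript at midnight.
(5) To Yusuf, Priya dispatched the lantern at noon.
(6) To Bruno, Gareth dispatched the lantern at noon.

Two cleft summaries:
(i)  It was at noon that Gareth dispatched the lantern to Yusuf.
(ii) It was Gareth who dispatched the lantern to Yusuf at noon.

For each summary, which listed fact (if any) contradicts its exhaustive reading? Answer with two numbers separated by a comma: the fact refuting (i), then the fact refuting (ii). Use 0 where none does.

(i): focus "at noon". Looking for same agent, thing, recipient (Gareth / the lantern / Yusuf) with some other setting — fact (3) has at midnight there. Refuted.
(ii): focus "Gareth". Looking for same thing, recipient, setting (the lantern / Yusuf / at noon) with some other agent — fact (5) has Priya there. Refuted.

3, 5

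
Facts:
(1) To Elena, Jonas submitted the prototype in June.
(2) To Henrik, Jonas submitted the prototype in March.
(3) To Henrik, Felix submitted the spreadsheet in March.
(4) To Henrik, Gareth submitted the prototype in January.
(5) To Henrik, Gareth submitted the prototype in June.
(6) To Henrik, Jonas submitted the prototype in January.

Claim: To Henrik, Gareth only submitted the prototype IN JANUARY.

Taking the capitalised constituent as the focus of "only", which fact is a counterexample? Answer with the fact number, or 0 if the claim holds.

5

Focus (in capitals) is "in January" — the setting. "Only" excludes alternative settings while holding fixed Gareth as agent and the prototype as thing and Henrik as recipient.
Fact (5) matches on Gareth as agent and the prototype as thing and Henrik as recipient, but has setting = in June instead. That refutes the claim.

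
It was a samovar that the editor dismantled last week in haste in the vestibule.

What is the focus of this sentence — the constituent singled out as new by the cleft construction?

In an it-cleft "It was X that/who ...", the clefted constituent X is the focus; the that/who-clause expresses the presupposed open proposition.
Here the focus is "a samovar". The backgrounded (presupposed) material includes "the editor", "in the vestibule", "in haste" and "last week".

a samovar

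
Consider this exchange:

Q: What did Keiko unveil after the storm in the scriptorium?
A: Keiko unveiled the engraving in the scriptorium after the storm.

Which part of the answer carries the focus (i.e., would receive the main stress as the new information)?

the engraving

The wh-word "what" asks about the direct object.
In the answer, "Keiko", "after the storm" and "in the scriptorium" are given — repeated from the question.
The constituent filling the direct object gap is "the engraving"; that is the focus and would carry nuclear stress.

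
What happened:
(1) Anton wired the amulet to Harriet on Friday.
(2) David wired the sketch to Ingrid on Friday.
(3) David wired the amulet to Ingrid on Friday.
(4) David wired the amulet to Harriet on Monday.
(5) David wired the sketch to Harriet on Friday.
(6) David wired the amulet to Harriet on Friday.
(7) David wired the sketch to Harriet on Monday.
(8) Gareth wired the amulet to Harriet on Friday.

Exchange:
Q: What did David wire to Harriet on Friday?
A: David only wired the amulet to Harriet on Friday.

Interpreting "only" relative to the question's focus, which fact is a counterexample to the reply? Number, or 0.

5

The question "What did ...?" targets the thing, so in the reply the focus falls on "the amulet".
So "only" ranges over things; the rest (David as agent and Harriet as recipient and on Friday as setting) is presupposed.
Fact (5) keeps David as agent and Harriet as recipient and on Friday as setting but has thing = the sketch; that refutes the reply.
(Fact (3) would refute a reading with focus on the recipient — but that is not what the question asks.)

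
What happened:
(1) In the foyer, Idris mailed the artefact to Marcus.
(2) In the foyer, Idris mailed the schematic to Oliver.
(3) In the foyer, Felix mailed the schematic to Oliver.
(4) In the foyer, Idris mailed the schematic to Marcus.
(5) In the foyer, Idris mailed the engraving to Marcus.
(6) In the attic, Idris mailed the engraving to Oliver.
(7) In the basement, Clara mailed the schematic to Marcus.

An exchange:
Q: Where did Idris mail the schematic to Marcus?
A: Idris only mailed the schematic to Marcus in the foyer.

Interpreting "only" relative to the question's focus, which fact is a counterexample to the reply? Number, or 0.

The question "Where did ...?" targets the setting, so in the reply the focus falls on "in the foyer".
So "only" ranges over settings; the rest (Idris as agent and the schematic as thing and Marcus as recipient) is presupposed.
No listed fact shares that background with another setting. Nothing contradicts the reply.
(Fact (1) would refute a reading with focus on the thing — but that is not what the question asks.)

0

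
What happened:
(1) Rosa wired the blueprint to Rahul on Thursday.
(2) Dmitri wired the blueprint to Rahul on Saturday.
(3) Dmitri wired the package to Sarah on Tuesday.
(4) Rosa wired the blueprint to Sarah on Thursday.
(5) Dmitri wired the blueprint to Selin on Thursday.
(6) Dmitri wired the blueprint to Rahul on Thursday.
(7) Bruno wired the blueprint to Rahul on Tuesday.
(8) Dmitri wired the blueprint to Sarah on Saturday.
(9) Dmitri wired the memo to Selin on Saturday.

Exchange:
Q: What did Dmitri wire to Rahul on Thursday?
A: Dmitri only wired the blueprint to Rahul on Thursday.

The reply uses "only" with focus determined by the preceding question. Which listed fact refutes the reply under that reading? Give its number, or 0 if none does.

The question "What did ...?" targets the thing, so in the reply the focus falls on "the blueprint".
"Only" then excludes alternative things while the background — Dmitri as agent and Rahul as recipient and on Thursday as setting — is held fixed.
No fact keeps Dmitri as agent and Rahul as recipient and on Thursday as setting while changing the thing; every other fact differs on something backgrounded. The reply stands.
(Fact (5) would refute a reading with focus on the recipient — but that is not what the question asks.)

0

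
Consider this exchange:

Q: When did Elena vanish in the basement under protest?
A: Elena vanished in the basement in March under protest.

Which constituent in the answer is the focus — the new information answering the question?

in March

The wh-word "when" asks about the time.
In the answer, "Elena", "under protest" and "in the basement" are given — repeated from the question.
The constituent filling the time gap is "in March"; that is the focus and would carry nuclear stress.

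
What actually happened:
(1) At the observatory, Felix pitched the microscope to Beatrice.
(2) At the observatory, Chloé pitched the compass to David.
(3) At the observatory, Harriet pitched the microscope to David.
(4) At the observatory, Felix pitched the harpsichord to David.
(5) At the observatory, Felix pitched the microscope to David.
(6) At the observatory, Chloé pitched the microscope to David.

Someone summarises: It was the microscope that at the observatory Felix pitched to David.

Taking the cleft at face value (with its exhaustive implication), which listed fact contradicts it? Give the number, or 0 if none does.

4

Focus of the cleft: "the microscope" (the thing). Presupposed background: Felix as agent and David as recipient and at the observatory as setting.
The exhaustive reading says no other thing fits that background.
But fact (4) also has Felix as agent and David as recipient and at the observatory as setting, with thing = the harpsichord — so the exhaustive reading fails.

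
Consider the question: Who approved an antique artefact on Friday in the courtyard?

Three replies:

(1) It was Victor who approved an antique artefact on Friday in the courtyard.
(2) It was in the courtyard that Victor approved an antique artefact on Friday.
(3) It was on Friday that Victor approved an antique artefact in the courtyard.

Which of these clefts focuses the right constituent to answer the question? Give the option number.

1

The question word "who" targets the subject (agent).
Option (1) clefts "Victor" — that matches what the question asks about.
Option (2) clefts "in the courtyard" — the location, not what was asked.
Option (3) clefts "on Friday" — the time, not what was asked.
So the congruent reply is (1).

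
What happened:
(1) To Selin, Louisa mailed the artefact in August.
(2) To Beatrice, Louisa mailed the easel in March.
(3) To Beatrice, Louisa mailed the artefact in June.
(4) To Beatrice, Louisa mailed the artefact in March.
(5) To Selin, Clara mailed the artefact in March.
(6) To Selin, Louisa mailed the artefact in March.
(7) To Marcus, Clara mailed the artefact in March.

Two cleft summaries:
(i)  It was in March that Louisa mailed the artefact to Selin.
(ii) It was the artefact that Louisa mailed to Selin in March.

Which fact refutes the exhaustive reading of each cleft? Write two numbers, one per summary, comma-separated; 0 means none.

Summary (i) focuses "in March" (the setting); background agent = Louisa, thing = the artefact, recipient = Selin. Fact (1) matches that background with setting = in August — refutes (i).
Summary (ii) focuses "the artefact" (the thing); background agent = Louisa, recipient = Selin, setting = in March. No fact matches that background with a different thing, so 0.

1, 0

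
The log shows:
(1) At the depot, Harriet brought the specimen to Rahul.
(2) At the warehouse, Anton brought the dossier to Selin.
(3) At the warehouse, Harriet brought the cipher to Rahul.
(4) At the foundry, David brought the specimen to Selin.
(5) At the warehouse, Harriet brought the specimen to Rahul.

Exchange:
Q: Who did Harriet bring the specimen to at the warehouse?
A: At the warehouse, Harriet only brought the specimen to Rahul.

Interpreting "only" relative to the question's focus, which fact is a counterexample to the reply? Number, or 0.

0

The question "Who did ... to ...?" targets the recipient, so in the reply the focus falls on "Rahul".
So "only" ranges over recipients; the rest (agent = Harriet, thing = the specimen, setting = at the warehouse) is presupposed.
No listed fact shares that background with another recipient. Nothing contradicts the reply.
(Fact (1) would refute a reading with focus on the setting — but that is not what the question asks.)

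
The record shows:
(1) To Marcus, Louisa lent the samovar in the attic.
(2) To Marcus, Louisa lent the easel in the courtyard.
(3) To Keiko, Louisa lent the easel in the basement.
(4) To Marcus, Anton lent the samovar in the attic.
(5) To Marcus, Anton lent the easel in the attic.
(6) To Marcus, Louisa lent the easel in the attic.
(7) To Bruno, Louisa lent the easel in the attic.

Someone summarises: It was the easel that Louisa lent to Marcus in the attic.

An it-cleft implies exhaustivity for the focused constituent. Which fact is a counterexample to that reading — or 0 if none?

Focus of the cleft: "the easel" (the thing). Presupposed background: Louisa as agent and Marcus as recipient and in the attic as setting.
The exhaustive reading says no other thing fits that background.
But fact (1) also has Louisa as agent and Marcus as recipient and in the attic as setting, with thing = the samovar — so the exhaustive reading fails.

1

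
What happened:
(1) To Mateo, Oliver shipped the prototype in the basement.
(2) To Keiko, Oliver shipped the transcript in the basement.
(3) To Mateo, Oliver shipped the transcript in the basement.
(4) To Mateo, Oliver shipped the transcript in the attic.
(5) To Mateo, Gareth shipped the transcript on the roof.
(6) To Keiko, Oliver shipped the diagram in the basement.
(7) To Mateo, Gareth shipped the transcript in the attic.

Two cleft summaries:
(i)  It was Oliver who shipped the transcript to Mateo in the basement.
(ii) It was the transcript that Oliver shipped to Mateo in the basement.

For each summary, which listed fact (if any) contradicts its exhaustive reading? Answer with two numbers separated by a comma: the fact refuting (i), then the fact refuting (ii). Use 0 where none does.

0, 1

Summary (i) focuses "Oliver" (the agent); background thing = the transcript, recipient = Mateo, setting = in the basement. No fact matches that background with a different agent, so 0.
Summary (ii) focuses "the transcript" (the thing); background agent = Oliver, recipient = Mateo, setting = in the basement. Fact (1) matches that background with thing = the prototype — refutes (ii).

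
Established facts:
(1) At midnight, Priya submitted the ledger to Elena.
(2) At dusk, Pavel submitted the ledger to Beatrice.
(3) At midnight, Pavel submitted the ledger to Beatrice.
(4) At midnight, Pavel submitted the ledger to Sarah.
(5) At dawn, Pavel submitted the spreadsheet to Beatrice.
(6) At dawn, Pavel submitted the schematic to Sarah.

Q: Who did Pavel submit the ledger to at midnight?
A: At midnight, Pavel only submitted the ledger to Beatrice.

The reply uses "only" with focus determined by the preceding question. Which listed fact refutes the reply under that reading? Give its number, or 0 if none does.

4

The question "Who did ... to ...?" targets the recipient, so in the reply the focus falls on "Beatrice".
So "only" ranges over recipients; the rest (same agent, thing, setting (Pavel / the ledger / at midnight)) is presupposed.
Fact (4) shares the background with a different recipient (Sarah) — counterexample.
(Fact (2) would refute a reading with focus on the setting — but that is not what the question asks.)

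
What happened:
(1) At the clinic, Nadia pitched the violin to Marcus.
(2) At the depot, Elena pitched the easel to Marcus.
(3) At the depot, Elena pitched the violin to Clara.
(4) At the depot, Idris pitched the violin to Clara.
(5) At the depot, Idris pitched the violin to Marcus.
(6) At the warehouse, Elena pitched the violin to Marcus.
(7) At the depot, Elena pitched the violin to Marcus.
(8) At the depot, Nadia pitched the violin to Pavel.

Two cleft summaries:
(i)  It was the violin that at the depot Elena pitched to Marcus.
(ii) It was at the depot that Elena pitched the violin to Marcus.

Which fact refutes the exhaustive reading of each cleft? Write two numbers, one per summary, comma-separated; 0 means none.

2, 6

(i): focus "the violin". Looking for same agent, recipient, setting (Elena / Marcus / at the depot) with some other thing — fact (2) has the easel there. Refuted.
(ii): focus "at the depot". Looking for same agent, thing, recipient (Elena / the violin / Marcus) with some other setting — fact (6) has at the warehouse there. Refuted.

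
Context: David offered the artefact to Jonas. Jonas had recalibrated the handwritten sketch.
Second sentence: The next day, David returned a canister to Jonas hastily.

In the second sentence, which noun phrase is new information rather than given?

"David" and "Jonas" in the second sentence are given — already mentioned in the context.
"a canister" has no antecedent in the context; it is discourse-new (the indefinite article also signals a new referent).

a canister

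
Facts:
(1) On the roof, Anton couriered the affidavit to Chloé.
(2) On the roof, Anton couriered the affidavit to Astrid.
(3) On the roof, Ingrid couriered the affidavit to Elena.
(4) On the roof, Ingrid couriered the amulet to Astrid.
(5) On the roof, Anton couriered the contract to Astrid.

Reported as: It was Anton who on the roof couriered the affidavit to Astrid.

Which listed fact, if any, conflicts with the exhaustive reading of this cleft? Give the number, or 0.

0

The cleft puts "Anton" in focus and presupposes the open proposition with same thing, recipient, setting (the affidavit / Astrid / on the roof).
Exhaustivity: Anton is the only agent satisfying that background.
Every other fact differs from the presupposition on some backgrounded slot, so none challenges the exhaustivity.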